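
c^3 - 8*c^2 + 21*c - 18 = (c - 3)^2*(c - 2)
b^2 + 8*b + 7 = (b + 1)*(b + 7)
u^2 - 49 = (u - 7)*(u + 7)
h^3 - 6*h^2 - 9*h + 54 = (h - 6)*(h - 3)*(h + 3)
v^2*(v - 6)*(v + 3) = v^4 - 3*v^3 - 18*v^2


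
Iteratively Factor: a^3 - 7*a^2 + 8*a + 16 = (a - 4)*(a^2 - 3*a - 4) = (a - 4)*(a + 1)*(a - 4)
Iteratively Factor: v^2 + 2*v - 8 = (v - 2)*(v + 4)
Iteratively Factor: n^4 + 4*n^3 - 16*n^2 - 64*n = (n + 4)*(n^3 - 16*n) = n*(n + 4)*(n^2 - 16) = n*(n + 4)^2*(n - 4)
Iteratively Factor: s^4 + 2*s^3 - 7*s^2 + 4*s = (s - 1)*(s^3 + 3*s^2 - 4*s) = (s - 1)*(s + 4)*(s^2 - s) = (s - 1)^2*(s + 4)*(s)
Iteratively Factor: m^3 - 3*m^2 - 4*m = (m + 1)*(m^2 - 4*m) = m*(m + 1)*(m - 4)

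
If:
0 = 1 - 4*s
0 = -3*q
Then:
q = 0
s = 1/4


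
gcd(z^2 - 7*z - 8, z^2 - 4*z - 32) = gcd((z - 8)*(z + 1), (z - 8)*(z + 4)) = z - 8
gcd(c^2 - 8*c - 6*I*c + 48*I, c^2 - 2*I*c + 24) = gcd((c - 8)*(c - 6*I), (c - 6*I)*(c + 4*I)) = c - 6*I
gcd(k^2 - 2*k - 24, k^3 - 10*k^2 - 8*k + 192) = k^2 - 2*k - 24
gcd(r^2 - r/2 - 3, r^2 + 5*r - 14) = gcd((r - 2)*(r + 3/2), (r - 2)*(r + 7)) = r - 2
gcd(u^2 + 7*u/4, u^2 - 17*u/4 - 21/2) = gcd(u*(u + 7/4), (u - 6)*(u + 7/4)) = u + 7/4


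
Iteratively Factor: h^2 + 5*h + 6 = (h + 2)*(h + 3)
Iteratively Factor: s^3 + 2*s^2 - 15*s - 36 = (s - 4)*(s^2 + 6*s + 9) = (s - 4)*(s + 3)*(s + 3)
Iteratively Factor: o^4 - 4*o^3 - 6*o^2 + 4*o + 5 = (o + 1)*(o^3 - 5*o^2 - o + 5) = (o - 1)*(o + 1)*(o^2 - 4*o - 5) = (o - 1)*(o + 1)^2*(o - 5)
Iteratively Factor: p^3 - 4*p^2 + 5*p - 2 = (p - 1)*(p^2 - 3*p + 2) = (p - 2)*(p - 1)*(p - 1)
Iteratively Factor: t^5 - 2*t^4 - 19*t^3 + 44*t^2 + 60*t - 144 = (t + 2)*(t^4 - 4*t^3 - 11*t^2 + 66*t - 72) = (t - 3)*(t + 2)*(t^3 - t^2 - 14*t + 24) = (t - 3)*(t - 2)*(t + 2)*(t^2 + t - 12) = (t - 3)*(t - 2)*(t + 2)*(t + 4)*(t - 3)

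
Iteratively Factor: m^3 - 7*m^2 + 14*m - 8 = (m - 4)*(m^2 - 3*m + 2) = (m - 4)*(m - 2)*(m - 1)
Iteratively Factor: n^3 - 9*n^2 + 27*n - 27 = (n - 3)*(n^2 - 6*n + 9) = (n - 3)^2*(n - 3)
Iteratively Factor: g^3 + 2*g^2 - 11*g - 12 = (g + 1)*(g^2 + g - 12) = (g - 3)*(g + 1)*(g + 4)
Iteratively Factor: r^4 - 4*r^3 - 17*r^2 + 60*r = (r)*(r^3 - 4*r^2 - 17*r + 60) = r*(r + 4)*(r^2 - 8*r + 15) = r*(r - 5)*(r + 4)*(r - 3)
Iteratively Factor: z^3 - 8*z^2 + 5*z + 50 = (z - 5)*(z^2 - 3*z - 10) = (z - 5)^2*(z + 2)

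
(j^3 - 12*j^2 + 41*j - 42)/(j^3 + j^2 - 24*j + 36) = (j - 7)/(j + 6)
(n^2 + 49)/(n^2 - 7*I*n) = (n + 7*I)/n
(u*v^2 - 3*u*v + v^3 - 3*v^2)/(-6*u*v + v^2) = (-u*v + 3*u - v^2 + 3*v)/(6*u - v)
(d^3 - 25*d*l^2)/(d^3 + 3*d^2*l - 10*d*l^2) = (d - 5*l)/(d - 2*l)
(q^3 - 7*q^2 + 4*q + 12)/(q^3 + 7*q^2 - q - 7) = (q^2 - 8*q + 12)/(q^2 + 6*q - 7)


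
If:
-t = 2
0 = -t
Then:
No Solution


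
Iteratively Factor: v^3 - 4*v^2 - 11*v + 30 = (v + 3)*(v^2 - 7*v + 10) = (v - 2)*(v + 3)*(v - 5)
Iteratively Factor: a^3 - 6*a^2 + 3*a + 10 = (a - 5)*(a^2 - a - 2) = (a - 5)*(a - 2)*(a + 1)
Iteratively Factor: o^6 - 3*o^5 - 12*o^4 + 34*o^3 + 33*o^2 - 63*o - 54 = (o + 3)*(o^5 - 6*o^4 + 6*o^3 + 16*o^2 - 15*o - 18) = (o - 3)*(o + 3)*(o^4 - 3*o^3 - 3*o^2 + 7*o + 6) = (o - 3)*(o + 1)*(o + 3)*(o^3 - 4*o^2 + o + 6) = (o - 3)*(o + 1)^2*(o + 3)*(o^2 - 5*o + 6) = (o - 3)*(o - 2)*(o + 1)^2*(o + 3)*(o - 3)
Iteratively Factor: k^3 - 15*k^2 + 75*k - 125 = (k - 5)*(k^2 - 10*k + 25) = (k - 5)^2*(k - 5)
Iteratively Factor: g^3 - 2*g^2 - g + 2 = (g - 2)*(g^2 - 1) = (g - 2)*(g + 1)*(g - 1)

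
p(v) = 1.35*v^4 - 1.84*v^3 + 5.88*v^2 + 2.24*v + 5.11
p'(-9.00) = -4487.32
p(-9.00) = 10659.94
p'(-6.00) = -1433.44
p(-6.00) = 2350.39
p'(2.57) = 87.67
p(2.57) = 77.36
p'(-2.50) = -146.04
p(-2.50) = 117.74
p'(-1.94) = -80.78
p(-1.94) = 55.45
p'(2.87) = 118.18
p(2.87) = 108.07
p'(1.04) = 14.57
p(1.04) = 13.31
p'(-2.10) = -96.81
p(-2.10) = 69.63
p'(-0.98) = -19.67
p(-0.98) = 11.54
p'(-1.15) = -26.80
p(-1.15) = 15.47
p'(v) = 5.4*v^3 - 5.52*v^2 + 11.76*v + 2.24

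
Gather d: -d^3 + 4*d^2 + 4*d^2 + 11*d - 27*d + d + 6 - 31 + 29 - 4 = -d^3 + 8*d^2 - 15*d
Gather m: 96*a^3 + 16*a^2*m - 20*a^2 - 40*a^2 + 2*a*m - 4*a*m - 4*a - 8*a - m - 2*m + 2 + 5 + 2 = 96*a^3 - 60*a^2 - 12*a + m*(16*a^2 - 2*a - 3) + 9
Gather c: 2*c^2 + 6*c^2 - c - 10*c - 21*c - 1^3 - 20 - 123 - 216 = 8*c^2 - 32*c - 360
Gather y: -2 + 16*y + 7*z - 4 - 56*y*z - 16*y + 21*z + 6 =-56*y*z + 28*z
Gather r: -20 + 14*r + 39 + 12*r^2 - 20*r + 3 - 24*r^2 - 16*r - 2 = -12*r^2 - 22*r + 20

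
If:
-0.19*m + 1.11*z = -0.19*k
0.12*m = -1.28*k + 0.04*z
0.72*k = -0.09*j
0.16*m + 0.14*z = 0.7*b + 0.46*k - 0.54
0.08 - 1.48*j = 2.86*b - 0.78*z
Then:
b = 0.39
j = -0.82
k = 0.10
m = -1.17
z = -0.22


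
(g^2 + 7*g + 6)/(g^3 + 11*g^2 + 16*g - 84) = (g + 1)/(g^2 + 5*g - 14)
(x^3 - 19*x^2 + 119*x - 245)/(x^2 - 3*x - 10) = (x^2 - 14*x + 49)/(x + 2)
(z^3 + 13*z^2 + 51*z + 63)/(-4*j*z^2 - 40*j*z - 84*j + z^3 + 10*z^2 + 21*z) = (z + 3)/(-4*j + z)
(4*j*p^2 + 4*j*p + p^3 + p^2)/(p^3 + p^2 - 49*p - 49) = p*(4*j + p)/(p^2 - 49)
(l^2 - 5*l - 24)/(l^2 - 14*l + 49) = (l^2 - 5*l - 24)/(l^2 - 14*l + 49)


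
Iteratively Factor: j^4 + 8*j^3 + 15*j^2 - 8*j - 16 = (j + 4)*(j^3 + 4*j^2 - j - 4) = (j + 4)^2*(j^2 - 1) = (j + 1)*(j + 4)^2*(j - 1)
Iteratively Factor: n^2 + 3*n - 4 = (n + 4)*(n - 1)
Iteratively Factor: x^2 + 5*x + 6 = (x + 2)*(x + 3)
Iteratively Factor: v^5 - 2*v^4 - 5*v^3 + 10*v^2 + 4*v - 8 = (v - 2)*(v^4 - 5*v^2 + 4) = (v - 2)*(v + 2)*(v^3 - 2*v^2 - v + 2) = (v - 2)*(v + 1)*(v + 2)*(v^2 - 3*v + 2) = (v - 2)*(v - 1)*(v + 1)*(v + 2)*(v - 2)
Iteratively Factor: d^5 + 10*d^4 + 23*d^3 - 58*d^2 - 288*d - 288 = (d + 3)*(d^4 + 7*d^3 + 2*d^2 - 64*d - 96) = (d + 3)*(d + 4)*(d^3 + 3*d^2 - 10*d - 24) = (d + 3)*(d + 4)^2*(d^2 - d - 6) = (d + 2)*(d + 3)*(d + 4)^2*(d - 3)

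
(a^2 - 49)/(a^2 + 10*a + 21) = (a - 7)/(a + 3)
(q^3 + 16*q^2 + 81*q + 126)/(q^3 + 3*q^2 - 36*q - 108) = (q + 7)/(q - 6)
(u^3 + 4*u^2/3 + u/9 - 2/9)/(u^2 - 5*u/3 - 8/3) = (9*u^2 + 3*u - 2)/(3*(3*u - 8))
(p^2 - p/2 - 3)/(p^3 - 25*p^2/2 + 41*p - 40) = (2*p + 3)/(2*p^2 - 21*p + 40)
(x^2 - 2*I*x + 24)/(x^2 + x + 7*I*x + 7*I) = (x^2 - 2*I*x + 24)/(x^2 + x + 7*I*x + 7*I)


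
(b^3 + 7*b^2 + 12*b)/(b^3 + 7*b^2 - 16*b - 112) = b*(b + 3)/(b^2 + 3*b - 28)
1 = 1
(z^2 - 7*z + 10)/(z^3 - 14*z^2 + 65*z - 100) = (z - 2)/(z^2 - 9*z + 20)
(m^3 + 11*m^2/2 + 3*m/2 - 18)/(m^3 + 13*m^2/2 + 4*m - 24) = (m + 3)/(m + 4)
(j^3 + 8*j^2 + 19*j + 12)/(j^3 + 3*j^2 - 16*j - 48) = (j + 1)/(j - 4)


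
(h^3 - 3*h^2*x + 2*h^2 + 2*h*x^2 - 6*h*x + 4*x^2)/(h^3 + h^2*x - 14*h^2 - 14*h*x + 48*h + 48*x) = (h^3 - 3*h^2*x + 2*h^2 + 2*h*x^2 - 6*h*x + 4*x^2)/(h^3 + h^2*x - 14*h^2 - 14*h*x + 48*h + 48*x)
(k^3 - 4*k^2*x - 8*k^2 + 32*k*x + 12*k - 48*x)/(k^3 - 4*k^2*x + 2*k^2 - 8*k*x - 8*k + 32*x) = (k - 6)/(k + 4)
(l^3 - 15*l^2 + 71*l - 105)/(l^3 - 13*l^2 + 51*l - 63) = (l - 5)/(l - 3)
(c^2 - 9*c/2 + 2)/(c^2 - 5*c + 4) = (c - 1/2)/(c - 1)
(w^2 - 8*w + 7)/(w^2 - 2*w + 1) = (w - 7)/(w - 1)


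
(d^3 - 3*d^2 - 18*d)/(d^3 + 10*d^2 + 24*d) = (d^2 - 3*d - 18)/(d^2 + 10*d + 24)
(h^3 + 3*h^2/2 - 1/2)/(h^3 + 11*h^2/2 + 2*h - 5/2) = (h + 1)/(h + 5)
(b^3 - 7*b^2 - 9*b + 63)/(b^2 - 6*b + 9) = (b^2 - 4*b - 21)/(b - 3)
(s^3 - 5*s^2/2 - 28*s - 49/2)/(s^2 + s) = s - 7/2 - 49/(2*s)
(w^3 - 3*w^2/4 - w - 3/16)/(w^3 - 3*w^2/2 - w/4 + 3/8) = (4*w + 1)/(2*(2*w - 1))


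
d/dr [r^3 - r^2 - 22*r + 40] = 3*r^2 - 2*r - 22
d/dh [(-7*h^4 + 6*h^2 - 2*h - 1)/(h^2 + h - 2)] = (-14*h^5 - 21*h^4 + 56*h^3 + 8*h^2 - 22*h + 5)/(h^4 + 2*h^3 - 3*h^2 - 4*h + 4)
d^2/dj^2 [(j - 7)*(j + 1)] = 2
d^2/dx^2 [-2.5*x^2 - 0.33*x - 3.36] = -5.00000000000000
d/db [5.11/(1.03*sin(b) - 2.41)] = -5.2633*cos(b)/(1.03*sin(b) - 2.41)^2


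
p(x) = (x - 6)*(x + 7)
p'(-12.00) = -23.00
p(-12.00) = 90.00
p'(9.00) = 19.00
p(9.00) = 48.00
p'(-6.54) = -12.08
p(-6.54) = -5.77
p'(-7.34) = -13.68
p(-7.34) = 4.54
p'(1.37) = 3.74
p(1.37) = -38.75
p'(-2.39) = -3.78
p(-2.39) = -38.68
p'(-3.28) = -5.56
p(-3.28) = -34.52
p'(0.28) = 1.56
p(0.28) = -41.64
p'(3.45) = 7.90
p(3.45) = -26.65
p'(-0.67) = -0.34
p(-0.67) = -42.22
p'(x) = 2*x + 1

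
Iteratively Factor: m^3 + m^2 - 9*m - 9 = (m - 3)*(m^2 + 4*m + 3) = (m - 3)*(m + 1)*(m + 3)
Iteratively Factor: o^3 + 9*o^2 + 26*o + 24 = (o + 3)*(o^2 + 6*o + 8) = (o + 3)*(o + 4)*(o + 2)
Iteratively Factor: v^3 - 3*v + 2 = (v + 2)*(v^2 - 2*v + 1) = (v - 1)*(v + 2)*(v - 1)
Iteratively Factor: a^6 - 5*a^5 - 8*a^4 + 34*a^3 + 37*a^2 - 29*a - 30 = (a + 1)*(a^5 - 6*a^4 - 2*a^3 + 36*a^2 + a - 30) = (a - 1)*(a + 1)*(a^4 - 5*a^3 - 7*a^2 + 29*a + 30) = (a - 3)*(a - 1)*(a + 1)*(a^3 - 2*a^2 - 13*a - 10) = (a - 5)*(a - 3)*(a - 1)*(a + 1)*(a^2 + 3*a + 2) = (a - 5)*(a - 3)*(a - 1)*(a + 1)*(a + 2)*(a + 1)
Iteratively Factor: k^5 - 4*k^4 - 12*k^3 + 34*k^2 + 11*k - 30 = (k - 1)*(k^4 - 3*k^3 - 15*k^2 + 19*k + 30) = (k - 5)*(k - 1)*(k^3 + 2*k^2 - 5*k - 6) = (k - 5)*(k - 2)*(k - 1)*(k^2 + 4*k + 3) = (k - 5)*(k - 2)*(k - 1)*(k + 3)*(k + 1)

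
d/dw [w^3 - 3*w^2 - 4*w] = 3*w^2 - 6*w - 4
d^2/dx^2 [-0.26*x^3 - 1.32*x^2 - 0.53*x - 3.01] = -1.56*x - 2.64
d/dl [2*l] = 2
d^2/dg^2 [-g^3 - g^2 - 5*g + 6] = -6*g - 2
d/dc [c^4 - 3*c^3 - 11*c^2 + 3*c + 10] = 4*c^3 - 9*c^2 - 22*c + 3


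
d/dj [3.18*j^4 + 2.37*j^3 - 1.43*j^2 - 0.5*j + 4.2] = 12.72*j^3 + 7.11*j^2 - 2.86*j - 0.5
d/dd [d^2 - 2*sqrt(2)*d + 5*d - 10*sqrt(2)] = 2*d - 2*sqrt(2) + 5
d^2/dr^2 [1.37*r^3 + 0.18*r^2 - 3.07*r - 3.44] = 8.22*r + 0.36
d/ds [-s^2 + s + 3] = 1 - 2*s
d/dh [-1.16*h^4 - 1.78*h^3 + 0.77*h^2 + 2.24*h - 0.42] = -4.64*h^3 - 5.34*h^2 + 1.54*h + 2.24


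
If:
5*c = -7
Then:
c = -7/5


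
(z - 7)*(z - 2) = z^2 - 9*z + 14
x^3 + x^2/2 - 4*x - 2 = (x - 2)*(x + 1/2)*(x + 2)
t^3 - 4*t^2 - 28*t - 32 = (t - 8)*(t + 2)^2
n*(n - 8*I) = n^2 - 8*I*n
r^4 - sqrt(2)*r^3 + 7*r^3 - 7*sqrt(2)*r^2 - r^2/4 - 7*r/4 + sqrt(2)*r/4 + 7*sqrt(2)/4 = (r - 1/2)*(r + 1/2)*(r + 7)*(r - sqrt(2))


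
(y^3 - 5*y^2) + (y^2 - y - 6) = y^3 - 4*y^2 - y - 6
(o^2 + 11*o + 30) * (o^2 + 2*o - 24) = o^4 + 13*o^3 + 28*o^2 - 204*o - 720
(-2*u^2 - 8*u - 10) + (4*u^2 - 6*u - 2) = 2*u^2 - 14*u - 12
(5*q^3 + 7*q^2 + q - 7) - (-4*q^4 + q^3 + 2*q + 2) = 4*q^4 + 4*q^3 + 7*q^2 - q - 9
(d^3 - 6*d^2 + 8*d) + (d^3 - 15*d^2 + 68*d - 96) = 2*d^3 - 21*d^2 + 76*d - 96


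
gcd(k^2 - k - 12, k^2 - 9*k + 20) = k - 4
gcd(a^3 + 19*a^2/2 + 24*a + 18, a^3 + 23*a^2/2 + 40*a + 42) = a^2 + 8*a + 12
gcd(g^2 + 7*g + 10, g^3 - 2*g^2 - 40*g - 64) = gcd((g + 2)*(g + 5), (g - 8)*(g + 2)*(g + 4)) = g + 2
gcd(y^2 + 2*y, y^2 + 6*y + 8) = y + 2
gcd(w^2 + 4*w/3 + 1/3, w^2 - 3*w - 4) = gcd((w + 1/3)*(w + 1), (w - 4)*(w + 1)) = w + 1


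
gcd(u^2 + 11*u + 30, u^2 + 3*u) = 1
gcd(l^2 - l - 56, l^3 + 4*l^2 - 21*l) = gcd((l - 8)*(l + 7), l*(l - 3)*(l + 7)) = l + 7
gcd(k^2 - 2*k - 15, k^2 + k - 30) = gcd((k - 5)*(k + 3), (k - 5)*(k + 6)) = k - 5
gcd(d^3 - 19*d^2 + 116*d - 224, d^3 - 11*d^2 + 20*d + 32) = d^2 - 12*d + 32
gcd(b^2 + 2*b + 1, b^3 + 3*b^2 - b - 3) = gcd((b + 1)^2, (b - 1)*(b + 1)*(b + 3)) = b + 1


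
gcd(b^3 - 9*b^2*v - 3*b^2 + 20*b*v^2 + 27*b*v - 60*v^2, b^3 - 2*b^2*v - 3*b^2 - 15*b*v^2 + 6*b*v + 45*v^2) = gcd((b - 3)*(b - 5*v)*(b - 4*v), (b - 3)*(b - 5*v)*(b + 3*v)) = -b^2 + 5*b*v + 3*b - 15*v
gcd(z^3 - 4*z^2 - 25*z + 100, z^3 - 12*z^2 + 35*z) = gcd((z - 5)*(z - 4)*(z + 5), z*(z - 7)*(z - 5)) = z - 5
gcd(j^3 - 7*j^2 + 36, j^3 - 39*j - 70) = j + 2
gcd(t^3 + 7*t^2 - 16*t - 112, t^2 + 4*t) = t + 4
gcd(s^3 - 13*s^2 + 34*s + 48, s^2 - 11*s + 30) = s - 6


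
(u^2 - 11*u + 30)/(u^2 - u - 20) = (u - 6)/(u + 4)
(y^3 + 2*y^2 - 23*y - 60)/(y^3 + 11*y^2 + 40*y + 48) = (y - 5)/(y + 4)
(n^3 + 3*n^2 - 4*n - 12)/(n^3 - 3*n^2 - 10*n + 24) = (n + 2)/(n - 4)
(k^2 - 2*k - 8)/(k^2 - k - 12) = (k + 2)/(k + 3)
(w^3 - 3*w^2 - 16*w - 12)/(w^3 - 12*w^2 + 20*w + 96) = (w + 1)/(w - 8)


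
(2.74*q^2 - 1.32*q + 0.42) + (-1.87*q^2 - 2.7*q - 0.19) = 0.87*q^2 - 4.02*q + 0.23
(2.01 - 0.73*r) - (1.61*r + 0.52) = 1.49 - 2.34*r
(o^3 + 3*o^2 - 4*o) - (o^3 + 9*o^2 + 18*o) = -6*o^2 - 22*o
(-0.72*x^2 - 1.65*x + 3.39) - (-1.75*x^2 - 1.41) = 1.03*x^2 - 1.65*x + 4.8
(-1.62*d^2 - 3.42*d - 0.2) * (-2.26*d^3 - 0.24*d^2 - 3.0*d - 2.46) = 3.6612*d^5 + 8.118*d^4 + 6.1328*d^3 + 14.2932*d^2 + 9.0132*d + 0.492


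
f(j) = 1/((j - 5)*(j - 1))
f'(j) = -1/((j - 5)*(j - 1)^2) - 1/((j - 5)^2*(j - 1))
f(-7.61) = 0.01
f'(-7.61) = 0.00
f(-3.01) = 0.03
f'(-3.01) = 0.01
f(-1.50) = 0.06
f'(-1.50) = 0.03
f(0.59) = 0.55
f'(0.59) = 1.47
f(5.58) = 0.38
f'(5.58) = -0.73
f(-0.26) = 0.15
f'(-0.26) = 0.15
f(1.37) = -0.74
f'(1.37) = 1.81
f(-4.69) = 0.02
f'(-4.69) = 0.01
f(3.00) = -0.25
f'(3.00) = 0.00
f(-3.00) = 0.03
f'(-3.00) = 0.01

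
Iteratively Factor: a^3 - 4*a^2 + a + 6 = (a - 2)*(a^2 - 2*a - 3) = (a - 2)*(a + 1)*(a - 3)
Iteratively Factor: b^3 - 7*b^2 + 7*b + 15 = (b + 1)*(b^2 - 8*b + 15) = (b - 5)*(b + 1)*(b - 3)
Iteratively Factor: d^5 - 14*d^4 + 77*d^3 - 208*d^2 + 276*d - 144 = (d - 3)*(d^4 - 11*d^3 + 44*d^2 - 76*d + 48) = (d - 3)*(d - 2)*(d^3 - 9*d^2 + 26*d - 24) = (d - 4)*(d - 3)*(d - 2)*(d^2 - 5*d + 6) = (d - 4)*(d - 3)^2*(d - 2)*(d - 2)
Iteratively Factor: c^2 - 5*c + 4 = (c - 4)*(c - 1)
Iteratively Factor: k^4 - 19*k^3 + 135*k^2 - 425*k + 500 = (k - 4)*(k^3 - 15*k^2 + 75*k - 125) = (k - 5)*(k - 4)*(k^2 - 10*k + 25) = (k - 5)^2*(k - 4)*(k - 5)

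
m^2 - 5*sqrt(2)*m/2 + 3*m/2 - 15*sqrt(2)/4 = (m + 3/2)*(m - 5*sqrt(2)/2)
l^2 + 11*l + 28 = (l + 4)*(l + 7)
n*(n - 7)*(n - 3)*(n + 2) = n^4 - 8*n^3 + n^2 + 42*n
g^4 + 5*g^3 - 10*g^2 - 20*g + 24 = (g - 2)*(g - 1)*(g + 2)*(g + 6)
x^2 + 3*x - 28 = (x - 4)*(x + 7)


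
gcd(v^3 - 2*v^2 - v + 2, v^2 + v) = v + 1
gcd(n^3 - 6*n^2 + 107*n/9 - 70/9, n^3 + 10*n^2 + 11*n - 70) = n - 2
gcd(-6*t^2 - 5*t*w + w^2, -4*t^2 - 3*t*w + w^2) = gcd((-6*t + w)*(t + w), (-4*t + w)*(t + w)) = t + w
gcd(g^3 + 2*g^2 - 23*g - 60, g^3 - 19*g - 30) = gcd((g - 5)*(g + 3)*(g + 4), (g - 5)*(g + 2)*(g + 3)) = g^2 - 2*g - 15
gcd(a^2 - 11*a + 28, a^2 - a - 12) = a - 4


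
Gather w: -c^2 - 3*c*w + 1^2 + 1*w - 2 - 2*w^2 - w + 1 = -c^2 - 3*c*w - 2*w^2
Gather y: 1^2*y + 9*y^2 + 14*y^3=14*y^3 + 9*y^2 + y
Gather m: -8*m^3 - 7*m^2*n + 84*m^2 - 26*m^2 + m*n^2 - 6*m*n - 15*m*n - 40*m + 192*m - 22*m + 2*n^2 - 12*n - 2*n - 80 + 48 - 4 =-8*m^3 + m^2*(58 - 7*n) + m*(n^2 - 21*n + 130) + 2*n^2 - 14*n - 36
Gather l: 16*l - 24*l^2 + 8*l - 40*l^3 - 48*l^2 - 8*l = -40*l^3 - 72*l^2 + 16*l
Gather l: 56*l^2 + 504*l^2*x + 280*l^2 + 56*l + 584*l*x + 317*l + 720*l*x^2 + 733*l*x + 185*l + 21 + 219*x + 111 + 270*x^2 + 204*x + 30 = l^2*(504*x + 336) + l*(720*x^2 + 1317*x + 558) + 270*x^2 + 423*x + 162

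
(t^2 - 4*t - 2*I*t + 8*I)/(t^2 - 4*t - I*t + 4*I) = (t - 2*I)/(t - I)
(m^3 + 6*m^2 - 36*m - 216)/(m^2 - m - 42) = (m^2 - 36)/(m - 7)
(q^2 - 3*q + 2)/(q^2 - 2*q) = (q - 1)/q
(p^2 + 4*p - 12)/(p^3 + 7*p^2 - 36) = 1/(p + 3)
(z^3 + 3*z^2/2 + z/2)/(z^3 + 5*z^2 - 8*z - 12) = z*(2*z + 1)/(2*(z^2 + 4*z - 12))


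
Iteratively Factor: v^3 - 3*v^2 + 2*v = (v - 1)*(v^2 - 2*v) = v*(v - 1)*(v - 2)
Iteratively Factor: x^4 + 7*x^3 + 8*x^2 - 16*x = (x - 1)*(x^3 + 8*x^2 + 16*x) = (x - 1)*(x + 4)*(x^2 + 4*x) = x*(x - 1)*(x + 4)*(x + 4)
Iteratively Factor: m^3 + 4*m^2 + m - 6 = (m + 2)*(m^2 + 2*m - 3) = (m + 2)*(m + 3)*(m - 1)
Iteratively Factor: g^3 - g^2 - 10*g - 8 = (g + 2)*(g^2 - 3*g - 4) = (g + 1)*(g + 2)*(g - 4)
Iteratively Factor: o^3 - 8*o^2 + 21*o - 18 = (o - 3)*(o^2 - 5*o + 6) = (o - 3)^2*(o - 2)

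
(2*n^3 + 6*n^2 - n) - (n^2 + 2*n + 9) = 2*n^3 + 5*n^2 - 3*n - 9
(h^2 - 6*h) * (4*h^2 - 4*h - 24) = 4*h^4 - 28*h^3 + 144*h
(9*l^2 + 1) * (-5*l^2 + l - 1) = -45*l^4 + 9*l^3 - 14*l^2 + l - 1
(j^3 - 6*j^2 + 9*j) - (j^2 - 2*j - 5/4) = j^3 - 7*j^2 + 11*j + 5/4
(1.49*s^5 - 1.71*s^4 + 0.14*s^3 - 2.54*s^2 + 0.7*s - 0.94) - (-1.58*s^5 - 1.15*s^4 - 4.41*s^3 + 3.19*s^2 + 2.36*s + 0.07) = 3.07*s^5 - 0.56*s^4 + 4.55*s^3 - 5.73*s^2 - 1.66*s - 1.01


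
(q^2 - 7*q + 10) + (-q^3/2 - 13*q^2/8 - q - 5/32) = -q^3/2 - 5*q^2/8 - 8*q + 315/32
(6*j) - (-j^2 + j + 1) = j^2 + 5*j - 1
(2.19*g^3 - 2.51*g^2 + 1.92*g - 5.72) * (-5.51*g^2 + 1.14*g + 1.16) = -12.0669*g^5 + 16.3267*g^4 - 10.9002*g^3 + 30.7944*g^2 - 4.2936*g - 6.6352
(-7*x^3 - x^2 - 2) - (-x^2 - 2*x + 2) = -7*x^3 + 2*x - 4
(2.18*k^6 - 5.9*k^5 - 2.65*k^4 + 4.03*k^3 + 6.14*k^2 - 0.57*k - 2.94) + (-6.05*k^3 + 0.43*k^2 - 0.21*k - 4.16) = 2.18*k^6 - 5.9*k^5 - 2.65*k^4 - 2.02*k^3 + 6.57*k^2 - 0.78*k - 7.1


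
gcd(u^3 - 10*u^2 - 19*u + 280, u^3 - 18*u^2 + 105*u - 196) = u - 7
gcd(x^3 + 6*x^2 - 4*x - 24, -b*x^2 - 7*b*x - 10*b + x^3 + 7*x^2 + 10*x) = x + 2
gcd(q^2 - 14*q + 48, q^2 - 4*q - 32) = q - 8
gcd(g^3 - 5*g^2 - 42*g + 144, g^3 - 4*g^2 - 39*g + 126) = g^2 + 3*g - 18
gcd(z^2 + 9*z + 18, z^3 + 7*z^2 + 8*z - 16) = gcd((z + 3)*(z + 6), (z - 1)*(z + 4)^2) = 1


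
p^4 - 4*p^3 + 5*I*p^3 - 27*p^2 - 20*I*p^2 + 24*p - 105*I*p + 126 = (p - 7)*(p + 3)*(p + 2*I)*(p + 3*I)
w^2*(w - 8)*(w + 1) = w^4 - 7*w^3 - 8*w^2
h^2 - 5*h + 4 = (h - 4)*(h - 1)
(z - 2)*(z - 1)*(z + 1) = z^3 - 2*z^2 - z + 2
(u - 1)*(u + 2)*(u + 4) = u^3 + 5*u^2 + 2*u - 8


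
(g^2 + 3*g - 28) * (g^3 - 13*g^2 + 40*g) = g^5 - 10*g^4 - 27*g^3 + 484*g^2 - 1120*g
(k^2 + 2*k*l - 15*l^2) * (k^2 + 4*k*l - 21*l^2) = k^4 + 6*k^3*l - 28*k^2*l^2 - 102*k*l^3 + 315*l^4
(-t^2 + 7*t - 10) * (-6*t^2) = 6*t^4 - 42*t^3 + 60*t^2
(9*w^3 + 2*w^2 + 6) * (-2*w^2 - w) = -18*w^5 - 13*w^4 - 2*w^3 - 12*w^2 - 6*w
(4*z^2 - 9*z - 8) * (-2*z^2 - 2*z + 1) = -8*z^4 + 10*z^3 + 38*z^2 + 7*z - 8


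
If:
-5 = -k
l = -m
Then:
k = 5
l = -m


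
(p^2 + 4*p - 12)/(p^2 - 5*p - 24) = (-p^2 - 4*p + 12)/(-p^2 + 5*p + 24)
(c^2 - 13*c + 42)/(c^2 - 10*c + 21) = (c - 6)/(c - 3)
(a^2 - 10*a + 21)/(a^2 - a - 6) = (a - 7)/(a + 2)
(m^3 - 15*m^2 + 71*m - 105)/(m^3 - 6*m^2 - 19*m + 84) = (m - 5)/(m + 4)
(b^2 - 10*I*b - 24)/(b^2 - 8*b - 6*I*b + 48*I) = (b - 4*I)/(b - 8)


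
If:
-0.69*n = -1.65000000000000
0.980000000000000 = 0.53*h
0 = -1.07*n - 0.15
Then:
No Solution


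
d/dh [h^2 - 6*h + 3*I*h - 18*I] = 2*h - 6 + 3*I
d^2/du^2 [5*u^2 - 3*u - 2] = 10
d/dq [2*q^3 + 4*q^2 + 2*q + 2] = 6*q^2 + 8*q + 2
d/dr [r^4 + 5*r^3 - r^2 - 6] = r*(4*r^2 + 15*r - 2)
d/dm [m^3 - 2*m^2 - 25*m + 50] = 3*m^2 - 4*m - 25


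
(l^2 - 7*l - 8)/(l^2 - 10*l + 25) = (l^2 - 7*l - 8)/(l^2 - 10*l + 25)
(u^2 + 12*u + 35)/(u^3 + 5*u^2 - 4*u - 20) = (u + 7)/(u^2 - 4)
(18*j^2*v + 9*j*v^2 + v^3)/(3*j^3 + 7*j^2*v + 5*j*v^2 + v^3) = v*(6*j + v)/(j^2 + 2*j*v + v^2)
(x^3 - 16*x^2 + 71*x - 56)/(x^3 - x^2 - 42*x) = (x^2 - 9*x + 8)/(x*(x + 6))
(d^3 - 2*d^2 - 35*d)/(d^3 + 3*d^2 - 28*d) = (d^2 - 2*d - 35)/(d^2 + 3*d - 28)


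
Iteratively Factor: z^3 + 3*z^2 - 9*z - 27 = (z + 3)*(z^2 - 9) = (z + 3)^2*(z - 3)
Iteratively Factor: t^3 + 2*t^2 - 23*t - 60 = (t + 3)*(t^2 - t - 20) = (t + 3)*(t + 4)*(t - 5)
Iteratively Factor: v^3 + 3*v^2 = (v + 3)*(v^2) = v*(v + 3)*(v)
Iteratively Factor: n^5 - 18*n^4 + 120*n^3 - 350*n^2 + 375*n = (n - 3)*(n^4 - 15*n^3 + 75*n^2 - 125*n) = n*(n - 3)*(n^3 - 15*n^2 + 75*n - 125) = n*(n - 5)*(n - 3)*(n^2 - 10*n + 25) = n*(n - 5)^2*(n - 3)*(n - 5)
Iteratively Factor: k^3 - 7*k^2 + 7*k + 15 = (k + 1)*(k^2 - 8*k + 15) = (k - 3)*(k + 1)*(k - 5)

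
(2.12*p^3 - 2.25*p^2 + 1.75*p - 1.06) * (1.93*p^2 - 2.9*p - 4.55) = 4.0916*p^5 - 10.4905*p^4 + 0.256499999999998*p^3 + 3.1167*p^2 - 4.8885*p + 4.823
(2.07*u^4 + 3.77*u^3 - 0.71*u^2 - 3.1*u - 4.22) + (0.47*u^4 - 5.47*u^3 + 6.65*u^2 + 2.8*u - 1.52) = 2.54*u^4 - 1.7*u^3 + 5.94*u^2 - 0.3*u - 5.74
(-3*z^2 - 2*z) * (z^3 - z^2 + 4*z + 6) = -3*z^5 + z^4 - 10*z^3 - 26*z^2 - 12*z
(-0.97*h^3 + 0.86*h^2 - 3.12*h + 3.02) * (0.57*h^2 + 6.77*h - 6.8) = -0.5529*h^5 - 6.0767*h^4 + 10.6398*h^3 - 25.249*h^2 + 41.6614*h - 20.536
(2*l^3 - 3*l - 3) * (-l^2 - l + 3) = -2*l^5 - 2*l^4 + 9*l^3 + 6*l^2 - 6*l - 9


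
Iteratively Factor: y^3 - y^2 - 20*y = (y + 4)*(y^2 - 5*y) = (y - 5)*(y + 4)*(y)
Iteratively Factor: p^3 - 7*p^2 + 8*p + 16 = (p - 4)*(p^2 - 3*p - 4) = (p - 4)*(p + 1)*(p - 4)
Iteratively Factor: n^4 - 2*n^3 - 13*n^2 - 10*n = (n - 5)*(n^3 + 3*n^2 + 2*n) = (n - 5)*(n + 1)*(n^2 + 2*n) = (n - 5)*(n + 1)*(n + 2)*(n)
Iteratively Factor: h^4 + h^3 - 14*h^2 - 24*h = (h + 2)*(h^3 - h^2 - 12*h) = (h + 2)*(h + 3)*(h^2 - 4*h) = (h - 4)*(h + 2)*(h + 3)*(h)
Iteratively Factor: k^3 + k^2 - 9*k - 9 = (k + 1)*(k^2 - 9) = (k - 3)*(k + 1)*(k + 3)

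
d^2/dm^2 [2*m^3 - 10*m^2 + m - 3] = 12*m - 20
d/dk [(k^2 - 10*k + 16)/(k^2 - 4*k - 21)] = 2*(3*k^2 - 37*k + 137)/(k^4 - 8*k^3 - 26*k^2 + 168*k + 441)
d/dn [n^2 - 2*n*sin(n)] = -2*n*cos(n) + 2*n - 2*sin(n)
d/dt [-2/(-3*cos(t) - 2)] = 6*sin(t)/(3*cos(t) + 2)^2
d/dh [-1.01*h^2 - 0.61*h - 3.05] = -2.02*h - 0.61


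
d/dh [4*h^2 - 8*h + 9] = 8*h - 8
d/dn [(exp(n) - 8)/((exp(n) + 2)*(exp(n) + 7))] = (-exp(2*n) + 16*exp(n) + 86)*exp(n)/(exp(4*n) + 18*exp(3*n) + 109*exp(2*n) + 252*exp(n) + 196)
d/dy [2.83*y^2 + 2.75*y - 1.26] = 5.66*y + 2.75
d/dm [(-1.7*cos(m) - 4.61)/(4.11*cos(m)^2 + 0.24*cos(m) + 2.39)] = (-6.987*cos(m)^2 - 37.8942*cos(m) + 2.9566)*sin(m)/(16.8921*cos(m)^4 + 1.9728*cos(m)^3 + 19.7034*cos(m)^2 + 1.1472*cos(m) + 5.7121)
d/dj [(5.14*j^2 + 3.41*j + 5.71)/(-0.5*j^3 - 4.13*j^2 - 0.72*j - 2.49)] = (2.57*j^4 + 3.41*j^3 + 18.9475*j^2 + 21.5674*j - 4.3797)/(0.25*j^6 + 4.13*j^5 + 17.7769*j^4 + 8.4372*j^3 + 21.0858*j^2 + 3.5856*j + 6.2001)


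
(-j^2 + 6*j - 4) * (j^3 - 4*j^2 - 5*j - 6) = -j^5 + 10*j^4 - 23*j^3 - 8*j^2 - 16*j + 24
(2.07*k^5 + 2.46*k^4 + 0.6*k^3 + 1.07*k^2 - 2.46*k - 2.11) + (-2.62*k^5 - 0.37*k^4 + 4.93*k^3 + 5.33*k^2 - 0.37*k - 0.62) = -0.55*k^5 + 2.09*k^4 + 5.53*k^3 + 6.4*k^2 - 2.83*k - 2.73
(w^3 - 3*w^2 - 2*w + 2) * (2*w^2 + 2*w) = 2*w^5 - 4*w^4 - 10*w^3 + 4*w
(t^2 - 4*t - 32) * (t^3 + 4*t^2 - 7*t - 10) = t^5 - 55*t^3 - 110*t^2 + 264*t + 320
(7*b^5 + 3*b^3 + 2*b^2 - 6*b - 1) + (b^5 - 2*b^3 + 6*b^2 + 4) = 8*b^5 + b^3 + 8*b^2 - 6*b + 3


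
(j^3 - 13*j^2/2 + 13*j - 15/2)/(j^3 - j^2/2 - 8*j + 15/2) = (j - 3)/(j + 3)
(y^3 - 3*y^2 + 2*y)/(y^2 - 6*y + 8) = y*(y - 1)/(y - 4)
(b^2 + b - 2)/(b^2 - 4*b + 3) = (b + 2)/(b - 3)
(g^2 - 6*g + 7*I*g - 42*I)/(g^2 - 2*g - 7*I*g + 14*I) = (g^2 + g*(-6 + 7*I) - 42*I)/(g^2 - g*(2 + 7*I) + 14*I)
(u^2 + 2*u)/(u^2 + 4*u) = (u + 2)/(u + 4)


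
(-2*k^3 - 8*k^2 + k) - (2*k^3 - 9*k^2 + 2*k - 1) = -4*k^3 + k^2 - k + 1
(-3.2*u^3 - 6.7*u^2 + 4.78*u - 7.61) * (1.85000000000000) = -5.92*u^3 - 12.395*u^2 + 8.843*u - 14.0785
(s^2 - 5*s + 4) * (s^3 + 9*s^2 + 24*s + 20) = s^5 + 4*s^4 - 17*s^3 - 64*s^2 - 4*s + 80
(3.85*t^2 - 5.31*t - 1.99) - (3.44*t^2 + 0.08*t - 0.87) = 0.41*t^2 - 5.39*t - 1.12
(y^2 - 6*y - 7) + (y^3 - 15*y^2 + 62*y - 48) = y^3 - 14*y^2 + 56*y - 55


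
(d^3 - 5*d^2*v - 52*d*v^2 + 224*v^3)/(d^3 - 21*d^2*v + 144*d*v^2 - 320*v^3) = (d^2 + 3*d*v - 28*v^2)/(d^2 - 13*d*v + 40*v^2)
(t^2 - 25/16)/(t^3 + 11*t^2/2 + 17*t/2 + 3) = (16*t^2 - 25)/(8*(2*t^3 + 11*t^2 + 17*t + 6))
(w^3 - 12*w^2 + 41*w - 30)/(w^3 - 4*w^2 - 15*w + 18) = (w - 5)/(w + 3)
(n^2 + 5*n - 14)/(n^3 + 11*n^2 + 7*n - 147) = (n - 2)/(n^2 + 4*n - 21)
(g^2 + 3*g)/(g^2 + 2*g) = (g + 3)/(g + 2)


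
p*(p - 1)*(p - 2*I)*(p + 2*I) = p^4 - p^3 + 4*p^2 - 4*p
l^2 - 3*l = l*(l - 3)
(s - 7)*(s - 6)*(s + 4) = s^3 - 9*s^2 - 10*s + 168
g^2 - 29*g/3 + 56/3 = (g - 7)*(g - 8/3)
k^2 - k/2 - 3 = (k - 2)*(k + 3/2)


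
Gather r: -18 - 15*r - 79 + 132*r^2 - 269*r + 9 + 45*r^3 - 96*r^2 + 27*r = 45*r^3 + 36*r^2 - 257*r - 88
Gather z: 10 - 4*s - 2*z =-4*s - 2*z + 10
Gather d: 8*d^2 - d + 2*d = 8*d^2 + d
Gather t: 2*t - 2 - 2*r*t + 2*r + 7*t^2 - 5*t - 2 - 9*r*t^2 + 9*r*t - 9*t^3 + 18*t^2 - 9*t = 2*r - 9*t^3 + t^2*(25 - 9*r) + t*(7*r - 12) - 4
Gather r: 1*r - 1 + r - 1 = 2*r - 2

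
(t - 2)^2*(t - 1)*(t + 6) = t^4 + t^3 - 22*t^2 + 44*t - 24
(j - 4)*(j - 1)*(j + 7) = j^3 + 2*j^2 - 31*j + 28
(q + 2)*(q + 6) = q^2 + 8*q + 12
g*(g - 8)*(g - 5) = g^3 - 13*g^2 + 40*g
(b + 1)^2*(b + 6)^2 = b^4 + 14*b^3 + 61*b^2 + 84*b + 36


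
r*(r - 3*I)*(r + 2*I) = r^3 - I*r^2 + 6*r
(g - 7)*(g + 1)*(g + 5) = g^3 - g^2 - 37*g - 35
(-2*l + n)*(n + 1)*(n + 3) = -2*l*n^2 - 8*l*n - 6*l + n^3 + 4*n^2 + 3*n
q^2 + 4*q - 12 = (q - 2)*(q + 6)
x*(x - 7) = x^2 - 7*x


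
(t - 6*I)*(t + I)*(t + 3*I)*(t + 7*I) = t^4 + 5*I*t^3 + 35*t^2 + 165*I*t - 126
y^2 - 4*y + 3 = (y - 3)*(y - 1)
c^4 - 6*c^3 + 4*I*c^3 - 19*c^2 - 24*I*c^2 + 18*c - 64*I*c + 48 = (c - 8)*(c + 2)*(c + I)*(c + 3*I)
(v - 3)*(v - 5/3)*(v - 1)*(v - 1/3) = v^4 - 6*v^3 + 104*v^2/9 - 74*v/9 + 5/3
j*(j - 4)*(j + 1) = j^3 - 3*j^2 - 4*j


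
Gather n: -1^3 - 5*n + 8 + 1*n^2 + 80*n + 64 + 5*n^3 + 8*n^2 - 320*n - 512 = 5*n^3 + 9*n^2 - 245*n - 441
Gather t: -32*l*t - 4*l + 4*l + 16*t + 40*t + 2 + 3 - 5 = t*(56 - 32*l)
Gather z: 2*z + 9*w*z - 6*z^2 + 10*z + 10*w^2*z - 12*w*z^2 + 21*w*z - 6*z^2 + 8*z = z^2*(-12*w - 12) + z*(10*w^2 + 30*w + 20)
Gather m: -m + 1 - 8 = -m - 7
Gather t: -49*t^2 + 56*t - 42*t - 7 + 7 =-49*t^2 + 14*t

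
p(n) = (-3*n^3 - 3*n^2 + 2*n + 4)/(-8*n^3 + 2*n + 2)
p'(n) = (24*n^2 - 2)*(-3*n^3 - 3*n^2 + 2*n + 4)/(-8*n^3 + 2*n + 2)^2 + (-9*n^2 - 6*n + 2)/(-8*n^3 + 2*n + 2)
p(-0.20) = 2.11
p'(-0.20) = 0.39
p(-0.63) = 0.84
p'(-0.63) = 3.11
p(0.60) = 2.36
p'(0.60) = 7.35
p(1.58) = 0.46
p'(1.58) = 0.12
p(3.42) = 0.46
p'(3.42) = -0.02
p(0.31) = 1.78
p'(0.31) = -0.08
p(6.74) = 0.43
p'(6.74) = -0.01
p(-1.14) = 0.20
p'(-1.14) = 0.25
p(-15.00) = 0.35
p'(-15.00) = 0.00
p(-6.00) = 0.31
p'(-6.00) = -0.01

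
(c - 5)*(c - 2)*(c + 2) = c^3 - 5*c^2 - 4*c + 20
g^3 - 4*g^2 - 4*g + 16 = (g - 4)*(g - 2)*(g + 2)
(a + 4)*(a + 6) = a^2 + 10*a + 24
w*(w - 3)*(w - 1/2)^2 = w^4 - 4*w^3 + 13*w^2/4 - 3*w/4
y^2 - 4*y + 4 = (y - 2)^2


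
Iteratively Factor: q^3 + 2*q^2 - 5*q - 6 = (q - 2)*(q^2 + 4*q + 3) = (q - 2)*(q + 1)*(q + 3)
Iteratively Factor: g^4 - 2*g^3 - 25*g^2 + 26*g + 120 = (g + 2)*(g^3 - 4*g^2 - 17*g + 60) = (g - 5)*(g + 2)*(g^2 + g - 12) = (g - 5)*(g + 2)*(g + 4)*(g - 3)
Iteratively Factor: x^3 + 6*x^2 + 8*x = (x + 4)*(x^2 + 2*x) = x*(x + 4)*(x + 2)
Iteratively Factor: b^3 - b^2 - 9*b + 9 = (b - 3)*(b^2 + 2*b - 3) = (b - 3)*(b - 1)*(b + 3)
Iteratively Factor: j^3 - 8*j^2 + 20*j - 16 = (j - 4)*(j^2 - 4*j + 4) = (j - 4)*(j - 2)*(j - 2)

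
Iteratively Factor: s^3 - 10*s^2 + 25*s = (s - 5)*(s^2 - 5*s) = (s - 5)^2*(s)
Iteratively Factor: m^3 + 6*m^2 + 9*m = (m)*(m^2 + 6*m + 9) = m*(m + 3)*(m + 3)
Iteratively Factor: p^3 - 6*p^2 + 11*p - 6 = (p - 3)*(p^2 - 3*p + 2) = (p - 3)*(p - 2)*(p - 1)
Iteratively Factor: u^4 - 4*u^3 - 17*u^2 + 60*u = (u)*(u^3 - 4*u^2 - 17*u + 60) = u*(u + 4)*(u^2 - 8*u + 15) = u*(u - 5)*(u + 4)*(u - 3)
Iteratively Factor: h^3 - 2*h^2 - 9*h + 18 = (h + 3)*(h^2 - 5*h + 6) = (h - 3)*(h + 3)*(h - 2)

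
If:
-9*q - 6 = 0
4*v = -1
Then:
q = -2/3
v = -1/4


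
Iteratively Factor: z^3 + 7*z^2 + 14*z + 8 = (z + 4)*(z^2 + 3*z + 2) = (z + 2)*(z + 4)*(z + 1)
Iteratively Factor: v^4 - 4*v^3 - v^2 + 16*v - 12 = (v - 3)*(v^3 - v^2 - 4*v + 4) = (v - 3)*(v - 1)*(v^2 - 4) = (v - 3)*(v - 1)*(v + 2)*(v - 2)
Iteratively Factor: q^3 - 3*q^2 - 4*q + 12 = (q + 2)*(q^2 - 5*q + 6) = (q - 2)*(q + 2)*(q - 3)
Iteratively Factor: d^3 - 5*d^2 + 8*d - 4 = (d - 1)*(d^2 - 4*d + 4) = (d - 2)*(d - 1)*(d - 2)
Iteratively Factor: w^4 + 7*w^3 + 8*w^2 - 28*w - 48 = (w + 3)*(w^3 + 4*w^2 - 4*w - 16) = (w + 2)*(w + 3)*(w^2 + 2*w - 8) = (w - 2)*(w + 2)*(w + 3)*(w + 4)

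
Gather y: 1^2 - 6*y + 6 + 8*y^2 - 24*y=8*y^2 - 30*y + 7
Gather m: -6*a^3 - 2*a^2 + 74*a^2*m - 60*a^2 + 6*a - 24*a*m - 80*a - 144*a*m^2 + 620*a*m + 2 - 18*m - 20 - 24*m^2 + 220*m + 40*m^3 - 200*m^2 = -6*a^3 - 62*a^2 - 74*a + 40*m^3 + m^2*(-144*a - 224) + m*(74*a^2 + 596*a + 202) - 18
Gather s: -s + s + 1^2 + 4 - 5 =0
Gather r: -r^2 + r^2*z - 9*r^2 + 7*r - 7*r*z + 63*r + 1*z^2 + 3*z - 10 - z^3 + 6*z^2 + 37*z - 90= r^2*(z - 10) + r*(70 - 7*z) - z^3 + 7*z^2 + 40*z - 100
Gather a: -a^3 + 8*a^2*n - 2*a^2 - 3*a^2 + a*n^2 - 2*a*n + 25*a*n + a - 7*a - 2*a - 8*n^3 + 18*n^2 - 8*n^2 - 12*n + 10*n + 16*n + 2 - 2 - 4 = -a^3 + a^2*(8*n - 5) + a*(n^2 + 23*n - 8) - 8*n^3 + 10*n^2 + 14*n - 4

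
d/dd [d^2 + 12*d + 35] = 2*d + 12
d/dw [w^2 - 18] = 2*w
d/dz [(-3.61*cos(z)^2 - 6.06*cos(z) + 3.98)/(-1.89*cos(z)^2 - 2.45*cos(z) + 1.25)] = (2.6089*cos(z)^2 - 6.0194*cos(z) - 2.176)*sin(z)/(3.5721*cos(z)^4 + 9.261*cos(z)^3 + 1.2775*cos(z)^2 - 6.125*cos(z) + 1.5625)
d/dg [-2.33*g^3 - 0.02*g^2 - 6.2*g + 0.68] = -6.99*g^2 - 0.04*g - 6.2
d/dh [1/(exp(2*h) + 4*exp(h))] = 2*(-exp(h) - 2)*exp(-h)/(exp(h) + 4)^2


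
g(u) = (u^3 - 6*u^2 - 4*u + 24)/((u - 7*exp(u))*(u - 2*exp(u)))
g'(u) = (3*u^2 - 12*u - 4)/((u - 7*exp(u))*(u - 2*exp(u))) + (2*exp(u) - 1)*(u^3 - 6*u^2 - 4*u + 24)/((u - 7*exp(u))*(u - 2*exp(u))^2) + (7*exp(u) - 1)*(u^3 - 6*u^2 - 4*u + 24)/((u - 7*exp(u))^2*(u - 2*exp(u))) = ((u - 7*exp(u))*(u - 2*exp(u))*(3*u^2 - 12*u - 4) + (u - 7*exp(u))*(2*exp(u) - 1)*(u^3 - 6*u^2 - 4*u + 24) + (u - 2*exp(u))*(7*exp(u) - 1)*(u^3 - 6*u^2 - 4*u + 24))/((u - 7*exp(u))^2*(u - 2*exp(u))^2)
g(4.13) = -0.00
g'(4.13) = 0.00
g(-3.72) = -6.52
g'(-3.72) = 2.56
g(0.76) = 0.36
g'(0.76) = -0.92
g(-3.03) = -4.44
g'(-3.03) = 3.53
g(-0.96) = 3.41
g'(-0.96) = 0.53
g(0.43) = 0.78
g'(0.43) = -1.66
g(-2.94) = -4.12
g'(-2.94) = 3.68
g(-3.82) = -6.78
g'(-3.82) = 2.46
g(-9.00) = -14.26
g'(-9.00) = 1.12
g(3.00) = 0.00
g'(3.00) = 0.00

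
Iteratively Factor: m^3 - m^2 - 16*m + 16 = (m + 4)*(m^2 - 5*m + 4) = (m - 4)*(m + 4)*(m - 1)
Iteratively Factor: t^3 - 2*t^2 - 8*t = (t - 4)*(t^2 + 2*t) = (t - 4)*(t + 2)*(t)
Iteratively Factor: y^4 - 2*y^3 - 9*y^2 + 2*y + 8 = (y + 2)*(y^3 - 4*y^2 - y + 4) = (y + 1)*(y + 2)*(y^2 - 5*y + 4) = (y - 4)*(y + 1)*(y + 2)*(y - 1)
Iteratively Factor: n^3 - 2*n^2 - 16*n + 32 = (n + 4)*(n^2 - 6*n + 8) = (n - 2)*(n + 4)*(n - 4)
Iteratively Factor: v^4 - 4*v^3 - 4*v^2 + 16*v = (v + 2)*(v^3 - 6*v^2 + 8*v) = (v - 4)*(v + 2)*(v^2 - 2*v) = v*(v - 4)*(v + 2)*(v - 2)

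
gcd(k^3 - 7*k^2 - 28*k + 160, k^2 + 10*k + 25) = k + 5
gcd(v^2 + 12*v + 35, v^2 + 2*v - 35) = v + 7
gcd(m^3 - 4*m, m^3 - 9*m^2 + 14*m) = m^2 - 2*m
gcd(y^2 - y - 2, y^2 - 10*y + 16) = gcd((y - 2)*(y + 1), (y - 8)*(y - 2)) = y - 2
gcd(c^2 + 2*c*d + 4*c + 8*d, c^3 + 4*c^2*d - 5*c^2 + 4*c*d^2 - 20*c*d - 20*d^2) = c + 2*d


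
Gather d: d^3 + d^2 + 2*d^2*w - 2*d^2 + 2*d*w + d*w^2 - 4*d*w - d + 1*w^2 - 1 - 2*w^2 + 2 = d^3 + d^2*(2*w - 1) + d*(w^2 - 2*w - 1) - w^2 + 1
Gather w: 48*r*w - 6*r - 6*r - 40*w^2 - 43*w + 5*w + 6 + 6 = -12*r - 40*w^2 + w*(48*r - 38) + 12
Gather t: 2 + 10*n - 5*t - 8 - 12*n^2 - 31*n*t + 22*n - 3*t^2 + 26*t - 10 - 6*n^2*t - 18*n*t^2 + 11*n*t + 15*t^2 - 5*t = -12*n^2 + 32*n + t^2*(12 - 18*n) + t*(-6*n^2 - 20*n + 16) - 16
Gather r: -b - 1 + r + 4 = -b + r + 3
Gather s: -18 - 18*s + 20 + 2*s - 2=-16*s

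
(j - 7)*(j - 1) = j^2 - 8*j + 7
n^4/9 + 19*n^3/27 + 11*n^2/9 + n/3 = n*(n/3 + 1)^2*(n + 1/3)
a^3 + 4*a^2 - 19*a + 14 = (a - 2)*(a - 1)*(a + 7)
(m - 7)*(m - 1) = m^2 - 8*m + 7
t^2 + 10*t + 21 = (t + 3)*(t + 7)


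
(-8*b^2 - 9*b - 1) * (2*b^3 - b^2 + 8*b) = -16*b^5 - 10*b^4 - 57*b^3 - 71*b^2 - 8*b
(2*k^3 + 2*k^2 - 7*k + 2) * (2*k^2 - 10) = 4*k^5 + 4*k^4 - 34*k^3 - 16*k^2 + 70*k - 20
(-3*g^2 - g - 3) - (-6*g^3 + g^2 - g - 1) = 6*g^3 - 4*g^2 - 2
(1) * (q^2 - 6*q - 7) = q^2 - 6*q - 7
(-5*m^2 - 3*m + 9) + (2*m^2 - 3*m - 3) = -3*m^2 - 6*m + 6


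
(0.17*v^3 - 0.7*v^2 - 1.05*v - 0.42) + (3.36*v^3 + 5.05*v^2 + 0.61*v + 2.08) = 3.53*v^3 + 4.35*v^2 - 0.44*v + 1.66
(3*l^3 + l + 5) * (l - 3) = 3*l^4 - 9*l^3 + l^2 + 2*l - 15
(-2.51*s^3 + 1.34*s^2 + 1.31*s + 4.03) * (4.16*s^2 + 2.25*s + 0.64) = -10.4416*s^5 - 0.0730999999999984*s^4 + 6.8582*s^3 + 20.5699*s^2 + 9.9059*s + 2.5792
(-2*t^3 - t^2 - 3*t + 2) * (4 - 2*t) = 4*t^4 - 6*t^3 + 2*t^2 - 16*t + 8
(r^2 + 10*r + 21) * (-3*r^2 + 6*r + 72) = -3*r^4 - 24*r^3 + 69*r^2 + 846*r + 1512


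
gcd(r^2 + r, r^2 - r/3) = r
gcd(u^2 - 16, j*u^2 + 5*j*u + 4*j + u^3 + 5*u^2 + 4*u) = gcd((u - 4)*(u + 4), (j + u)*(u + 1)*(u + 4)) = u + 4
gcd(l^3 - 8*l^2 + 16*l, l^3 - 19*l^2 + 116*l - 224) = l - 4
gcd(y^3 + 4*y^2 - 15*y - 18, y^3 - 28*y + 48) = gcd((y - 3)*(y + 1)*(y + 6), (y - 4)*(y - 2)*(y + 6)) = y + 6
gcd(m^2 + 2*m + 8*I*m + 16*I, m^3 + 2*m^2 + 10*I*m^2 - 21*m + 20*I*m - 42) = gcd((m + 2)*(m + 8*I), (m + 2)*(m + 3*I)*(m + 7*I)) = m + 2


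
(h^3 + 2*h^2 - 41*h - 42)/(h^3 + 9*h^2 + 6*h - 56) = (h^2 - 5*h - 6)/(h^2 + 2*h - 8)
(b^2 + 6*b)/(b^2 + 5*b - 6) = b/(b - 1)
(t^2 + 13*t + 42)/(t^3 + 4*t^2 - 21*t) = (t + 6)/(t*(t - 3))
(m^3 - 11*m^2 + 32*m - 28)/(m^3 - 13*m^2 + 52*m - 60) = (m^2 - 9*m + 14)/(m^2 - 11*m + 30)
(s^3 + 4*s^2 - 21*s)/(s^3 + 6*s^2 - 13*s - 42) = s/(s + 2)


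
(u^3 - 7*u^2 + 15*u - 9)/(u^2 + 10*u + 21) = (u^3 - 7*u^2 + 15*u - 9)/(u^2 + 10*u + 21)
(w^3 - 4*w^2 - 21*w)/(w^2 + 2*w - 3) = w*(w - 7)/(w - 1)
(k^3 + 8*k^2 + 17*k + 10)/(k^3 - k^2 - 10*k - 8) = (k + 5)/(k - 4)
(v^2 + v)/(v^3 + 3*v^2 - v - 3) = v/(v^2 + 2*v - 3)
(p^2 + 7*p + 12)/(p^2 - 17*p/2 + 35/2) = 2*(p^2 + 7*p + 12)/(2*p^2 - 17*p + 35)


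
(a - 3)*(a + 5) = a^2 + 2*a - 15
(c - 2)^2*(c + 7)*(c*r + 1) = c^4*r + 3*c^3*r + c^3 - 24*c^2*r + 3*c^2 + 28*c*r - 24*c + 28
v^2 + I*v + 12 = (v - 3*I)*(v + 4*I)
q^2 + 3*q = q*(q + 3)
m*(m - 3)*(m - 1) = m^3 - 4*m^2 + 3*m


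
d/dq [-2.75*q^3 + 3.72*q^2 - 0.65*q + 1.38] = -8.25*q^2 + 7.44*q - 0.65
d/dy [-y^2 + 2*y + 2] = 2 - 2*y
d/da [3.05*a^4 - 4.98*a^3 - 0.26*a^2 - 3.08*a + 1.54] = 12.2*a^3 - 14.94*a^2 - 0.52*a - 3.08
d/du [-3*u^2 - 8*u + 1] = -6*u - 8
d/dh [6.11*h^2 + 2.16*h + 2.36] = 12.22*h + 2.16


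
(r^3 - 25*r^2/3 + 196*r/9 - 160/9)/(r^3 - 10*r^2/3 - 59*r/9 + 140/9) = (3*r - 8)/(3*r + 7)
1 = 1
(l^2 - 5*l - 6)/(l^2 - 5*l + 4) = (l^2 - 5*l - 6)/(l^2 - 5*l + 4)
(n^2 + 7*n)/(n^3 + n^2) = (n + 7)/(n*(n + 1))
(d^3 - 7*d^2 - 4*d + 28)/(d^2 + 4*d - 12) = (d^2 - 5*d - 14)/(d + 6)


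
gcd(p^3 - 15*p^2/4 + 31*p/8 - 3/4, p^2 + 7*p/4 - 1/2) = p - 1/4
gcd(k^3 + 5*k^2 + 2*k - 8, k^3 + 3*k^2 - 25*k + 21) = k - 1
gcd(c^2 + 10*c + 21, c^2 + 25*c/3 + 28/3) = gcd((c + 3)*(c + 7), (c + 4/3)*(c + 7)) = c + 7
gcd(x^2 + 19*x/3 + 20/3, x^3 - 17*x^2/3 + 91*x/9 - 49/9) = 1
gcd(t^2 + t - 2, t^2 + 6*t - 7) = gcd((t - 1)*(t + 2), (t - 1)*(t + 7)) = t - 1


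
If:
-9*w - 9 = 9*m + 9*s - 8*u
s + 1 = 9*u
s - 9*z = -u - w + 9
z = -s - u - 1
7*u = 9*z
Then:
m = -10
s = -1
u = 0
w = 10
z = 0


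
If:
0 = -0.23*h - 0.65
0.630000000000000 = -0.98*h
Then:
No Solution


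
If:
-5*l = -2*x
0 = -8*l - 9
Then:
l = -9/8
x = -45/16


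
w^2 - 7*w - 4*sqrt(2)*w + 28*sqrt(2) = (w - 7)*(w - 4*sqrt(2))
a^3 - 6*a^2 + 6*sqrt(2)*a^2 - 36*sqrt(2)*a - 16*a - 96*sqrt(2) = (a - 8)*(a + 2)*(a + 6*sqrt(2))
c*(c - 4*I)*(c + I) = c^3 - 3*I*c^2 + 4*c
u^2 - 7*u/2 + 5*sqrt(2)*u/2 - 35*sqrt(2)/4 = (u - 7/2)*(u + 5*sqrt(2)/2)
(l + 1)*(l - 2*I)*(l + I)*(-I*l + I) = -I*l^4 - l^3 - I*l^2 + l + 2*I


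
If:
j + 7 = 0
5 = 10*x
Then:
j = -7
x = 1/2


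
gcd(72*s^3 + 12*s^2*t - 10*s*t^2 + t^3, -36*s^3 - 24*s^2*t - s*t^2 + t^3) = 12*s^2 + 4*s*t - t^2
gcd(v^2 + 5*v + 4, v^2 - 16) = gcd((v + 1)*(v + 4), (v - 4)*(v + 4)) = v + 4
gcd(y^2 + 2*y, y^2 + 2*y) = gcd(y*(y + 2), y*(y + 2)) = y^2 + 2*y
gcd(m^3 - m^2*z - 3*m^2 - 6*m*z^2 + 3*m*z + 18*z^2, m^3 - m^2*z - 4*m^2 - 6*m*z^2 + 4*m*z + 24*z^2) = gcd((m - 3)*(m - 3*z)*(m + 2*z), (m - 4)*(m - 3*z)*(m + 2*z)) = -m^2 + m*z + 6*z^2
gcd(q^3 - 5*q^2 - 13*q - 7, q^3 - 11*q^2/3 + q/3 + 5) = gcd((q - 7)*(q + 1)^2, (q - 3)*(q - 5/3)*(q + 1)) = q + 1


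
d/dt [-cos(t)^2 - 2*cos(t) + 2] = 2*(cos(t) + 1)*sin(t)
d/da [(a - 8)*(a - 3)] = 2*a - 11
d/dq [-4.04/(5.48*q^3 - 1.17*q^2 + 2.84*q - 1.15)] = (66.4176*q^2 - 9.4536*q + 11.4736)/(5.48*q^3 - 1.17*q^2 + 2.84*q - 1.15)^2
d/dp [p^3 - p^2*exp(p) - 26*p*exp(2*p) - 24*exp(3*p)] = -p^2*exp(p) + 3*p^2 - 52*p*exp(2*p) - 2*p*exp(p) - 72*exp(3*p) - 26*exp(2*p)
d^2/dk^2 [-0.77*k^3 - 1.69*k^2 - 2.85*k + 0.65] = -4.62*k - 3.38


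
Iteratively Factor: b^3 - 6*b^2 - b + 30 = (b - 5)*(b^2 - b - 6) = (b - 5)*(b + 2)*(b - 3)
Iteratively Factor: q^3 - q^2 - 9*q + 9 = (q - 3)*(q^2 + 2*q - 3) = (q - 3)*(q + 3)*(q - 1)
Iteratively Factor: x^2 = (x)*(x)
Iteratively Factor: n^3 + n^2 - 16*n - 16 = (n + 4)*(n^2 - 3*n - 4) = (n - 4)*(n + 4)*(n + 1)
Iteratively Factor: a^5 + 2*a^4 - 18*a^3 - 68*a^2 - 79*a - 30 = (a + 1)*(a^4 + a^3 - 19*a^2 - 49*a - 30) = (a + 1)*(a + 2)*(a^3 - a^2 - 17*a - 15) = (a - 5)*(a + 1)*(a + 2)*(a^2 + 4*a + 3) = (a - 5)*(a + 1)*(a + 2)*(a + 3)*(a + 1)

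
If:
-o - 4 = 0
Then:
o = -4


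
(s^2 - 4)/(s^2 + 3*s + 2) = (s - 2)/(s + 1)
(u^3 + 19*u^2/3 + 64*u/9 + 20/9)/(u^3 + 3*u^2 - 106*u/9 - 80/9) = (3*u + 2)/(3*u - 8)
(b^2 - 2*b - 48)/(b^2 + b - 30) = (b - 8)/(b - 5)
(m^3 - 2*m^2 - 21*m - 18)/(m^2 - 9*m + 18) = (m^2 + 4*m + 3)/(m - 3)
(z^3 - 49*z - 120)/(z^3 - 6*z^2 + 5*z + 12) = (z^3 - 49*z - 120)/(z^3 - 6*z^2 + 5*z + 12)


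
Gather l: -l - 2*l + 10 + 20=30 - 3*l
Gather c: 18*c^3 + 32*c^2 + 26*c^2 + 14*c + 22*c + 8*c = 18*c^3 + 58*c^2 + 44*c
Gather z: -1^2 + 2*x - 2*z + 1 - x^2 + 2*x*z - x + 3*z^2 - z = -x^2 + x + 3*z^2 + z*(2*x - 3)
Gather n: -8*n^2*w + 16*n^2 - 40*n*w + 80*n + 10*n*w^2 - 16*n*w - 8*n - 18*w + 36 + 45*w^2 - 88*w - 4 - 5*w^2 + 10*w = n^2*(16 - 8*w) + n*(10*w^2 - 56*w + 72) + 40*w^2 - 96*w + 32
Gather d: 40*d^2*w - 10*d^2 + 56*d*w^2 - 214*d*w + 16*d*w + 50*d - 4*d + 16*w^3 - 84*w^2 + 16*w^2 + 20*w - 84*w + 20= d^2*(40*w - 10) + d*(56*w^2 - 198*w + 46) + 16*w^3 - 68*w^2 - 64*w + 20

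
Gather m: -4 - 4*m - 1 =-4*m - 5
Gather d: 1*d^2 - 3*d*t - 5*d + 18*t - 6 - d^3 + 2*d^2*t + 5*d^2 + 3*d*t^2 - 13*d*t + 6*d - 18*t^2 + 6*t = -d^3 + d^2*(2*t + 6) + d*(3*t^2 - 16*t + 1) - 18*t^2 + 24*t - 6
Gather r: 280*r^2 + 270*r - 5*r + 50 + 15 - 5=280*r^2 + 265*r + 60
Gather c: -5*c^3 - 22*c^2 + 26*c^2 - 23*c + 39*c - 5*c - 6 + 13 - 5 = -5*c^3 + 4*c^2 + 11*c + 2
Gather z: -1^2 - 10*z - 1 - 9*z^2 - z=-9*z^2 - 11*z - 2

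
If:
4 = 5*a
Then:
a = 4/5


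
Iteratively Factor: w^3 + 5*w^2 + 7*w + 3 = (w + 1)*(w^2 + 4*w + 3) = (w + 1)*(w + 3)*(w + 1)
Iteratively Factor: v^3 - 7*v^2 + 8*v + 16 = (v - 4)*(v^2 - 3*v - 4) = (v - 4)^2*(v + 1)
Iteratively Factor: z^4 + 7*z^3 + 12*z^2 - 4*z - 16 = (z - 1)*(z^3 + 8*z^2 + 20*z + 16) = (z - 1)*(z + 2)*(z^2 + 6*z + 8) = (z - 1)*(z + 2)^2*(z + 4)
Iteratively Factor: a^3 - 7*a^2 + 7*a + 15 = (a - 5)*(a^2 - 2*a - 3) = (a - 5)*(a + 1)*(a - 3)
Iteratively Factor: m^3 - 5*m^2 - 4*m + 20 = (m - 2)*(m^2 - 3*m - 10) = (m - 2)*(m + 2)*(m - 5)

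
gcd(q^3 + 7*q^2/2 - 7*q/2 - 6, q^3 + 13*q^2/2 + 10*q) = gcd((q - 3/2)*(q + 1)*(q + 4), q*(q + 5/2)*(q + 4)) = q + 4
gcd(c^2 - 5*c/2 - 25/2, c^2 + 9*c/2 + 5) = c + 5/2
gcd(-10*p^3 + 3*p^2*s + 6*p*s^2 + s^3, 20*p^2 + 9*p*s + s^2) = 5*p + s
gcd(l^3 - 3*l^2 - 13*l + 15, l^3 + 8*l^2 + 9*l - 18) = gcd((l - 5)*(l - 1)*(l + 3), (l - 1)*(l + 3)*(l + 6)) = l^2 + 2*l - 3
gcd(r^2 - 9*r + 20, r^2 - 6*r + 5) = r - 5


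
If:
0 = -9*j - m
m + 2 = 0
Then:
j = 2/9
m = -2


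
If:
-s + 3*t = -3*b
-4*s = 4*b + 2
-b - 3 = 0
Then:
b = -3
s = 5/2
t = 23/6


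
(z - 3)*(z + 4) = z^2 + z - 12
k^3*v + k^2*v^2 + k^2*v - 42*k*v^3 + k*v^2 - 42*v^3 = (k - 6*v)*(k + 7*v)*(k*v + v)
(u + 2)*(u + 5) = u^2 + 7*u + 10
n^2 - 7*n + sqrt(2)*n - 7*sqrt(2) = (n - 7)*(n + sqrt(2))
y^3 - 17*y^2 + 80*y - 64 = (y - 8)^2*(y - 1)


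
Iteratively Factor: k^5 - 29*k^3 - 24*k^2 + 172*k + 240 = (k - 5)*(k^4 + 5*k^3 - 4*k^2 - 44*k - 48) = (k - 5)*(k - 3)*(k^3 + 8*k^2 + 20*k + 16) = (k - 5)*(k - 3)*(k + 2)*(k^2 + 6*k + 8) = (k - 5)*(k - 3)*(k + 2)*(k + 4)*(k + 2)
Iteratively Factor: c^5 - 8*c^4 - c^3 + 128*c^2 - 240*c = (c + 4)*(c^4 - 12*c^3 + 47*c^2 - 60*c) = (c - 4)*(c + 4)*(c^3 - 8*c^2 + 15*c) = c*(c - 4)*(c + 4)*(c^2 - 8*c + 15) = c*(c - 5)*(c - 4)*(c + 4)*(c - 3)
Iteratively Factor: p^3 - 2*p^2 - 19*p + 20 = (p - 5)*(p^2 + 3*p - 4) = (p - 5)*(p + 4)*(p - 1)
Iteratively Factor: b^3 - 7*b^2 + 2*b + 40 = (b - 5)*(b^2 - 2*b - 8) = (b - 5)*(b + 2)*(b - 4)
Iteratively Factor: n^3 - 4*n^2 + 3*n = (n - 1)*(n^2 - 3*n) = (n - 3)*(n - 1)*(n)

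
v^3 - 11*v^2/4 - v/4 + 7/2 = (v - 2)*(v - 7/4)*(v + 1)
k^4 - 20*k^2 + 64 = (k - 4)*(k - 2)*(k + 2)*(k + 4)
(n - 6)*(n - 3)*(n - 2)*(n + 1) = n^4 - 10*n^3 + 25*n^2 - 36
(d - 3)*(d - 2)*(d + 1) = d^3 - 4*d^2 + d + 6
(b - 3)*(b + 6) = b^2 + 3*b - 18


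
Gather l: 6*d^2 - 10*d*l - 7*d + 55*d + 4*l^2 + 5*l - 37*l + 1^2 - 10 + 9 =6*d^2 + 48*d + 4*l^2 + l*(-10*d - 32)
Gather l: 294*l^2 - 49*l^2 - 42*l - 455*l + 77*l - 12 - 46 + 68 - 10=245*l^2 - 420*l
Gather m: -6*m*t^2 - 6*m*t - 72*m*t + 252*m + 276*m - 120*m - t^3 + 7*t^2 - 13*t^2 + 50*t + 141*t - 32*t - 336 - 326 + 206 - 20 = m*(-6*t^2 - 78*t + 408) - t^3 - 6*t^2 + 159*t - 476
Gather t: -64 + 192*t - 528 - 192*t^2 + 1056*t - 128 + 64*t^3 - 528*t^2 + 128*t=64*t^3 - 720*t^2 + 1376*t - 720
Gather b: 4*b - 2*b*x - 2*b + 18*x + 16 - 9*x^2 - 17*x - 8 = b*(2 - 2*x) - 9*x^2 + x + 8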